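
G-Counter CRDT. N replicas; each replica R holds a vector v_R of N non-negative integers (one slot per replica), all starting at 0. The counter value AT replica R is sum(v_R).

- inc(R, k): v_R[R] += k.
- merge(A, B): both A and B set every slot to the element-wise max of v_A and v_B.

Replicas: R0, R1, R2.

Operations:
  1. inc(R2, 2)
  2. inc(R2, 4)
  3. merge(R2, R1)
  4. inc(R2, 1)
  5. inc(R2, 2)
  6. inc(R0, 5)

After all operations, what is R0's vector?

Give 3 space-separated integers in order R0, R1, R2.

Op 1: inc R2 by 2 -> R2=(0,0,2) value=2
Op 2: inc R2 by 4 -> R2=(0,0,6) value=6
Op 3: merge R2<->R1 -> R2=(0,0,6) R1=(0,0,6)
Op 4: inc R2 by 1 -> R2=(0,0,7) value=7
Op 5: inc R2 by 2 -> R2=(0,0,9) value=9
Op 6: inc R0 by 5 -> R0=(5,0,0) value=5

Answer: 5 0 0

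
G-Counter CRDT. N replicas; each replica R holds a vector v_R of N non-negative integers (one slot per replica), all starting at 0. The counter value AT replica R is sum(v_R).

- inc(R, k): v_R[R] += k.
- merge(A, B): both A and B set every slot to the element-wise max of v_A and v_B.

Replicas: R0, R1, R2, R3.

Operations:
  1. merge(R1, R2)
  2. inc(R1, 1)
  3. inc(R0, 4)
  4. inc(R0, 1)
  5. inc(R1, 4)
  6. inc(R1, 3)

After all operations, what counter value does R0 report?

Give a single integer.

Op 1: merge R1<->R2 -> R1=(0,0,0,0) R2=(0,0,0,0)
Op 2: inc R1 by 1 -> R1=(0,1,0,0) value=1
Op 3: inc R0 by 4 -> R0=(4,0,0,0) value=4
Op 4: inc R0 by 1 -> R0=(5,0,0,0) value=5
Op 5: inc R1 by 4 -> R1=(0,5,0,0) value=5
Op 6: inc R1 by 3 -> R1=(0,8,0,0) value=8

Answer: 5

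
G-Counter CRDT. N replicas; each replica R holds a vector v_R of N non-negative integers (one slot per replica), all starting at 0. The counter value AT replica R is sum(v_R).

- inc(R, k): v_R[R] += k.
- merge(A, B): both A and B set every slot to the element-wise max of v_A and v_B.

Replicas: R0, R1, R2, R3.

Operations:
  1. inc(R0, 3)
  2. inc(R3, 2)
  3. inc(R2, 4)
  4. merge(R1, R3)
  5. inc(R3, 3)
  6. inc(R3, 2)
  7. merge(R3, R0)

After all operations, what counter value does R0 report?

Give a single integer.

Answer: 10

Derivation:
Op 1: inc R0 by 3 -> R0=(3,0,0,0) value=3
Op 2: inc R3 by 2 -> R3=(0,0,0,2) value=2
Op 3: inc R2 by 4 -> R2=(0,0,4,0) value=4
Op 4: merge R1<->R3 -> R1=(0,0,0,2) R3=(0,0,0,2)
Op 5: inc R3 by 3 -> R3=(0,0,0,5) value=5
Op 6: inc R3 by 2 -> R3=(0,0,0,7) value=7
Op 7: merge R3<->R0 -> R3=(3,0,0,7) R0=(3,0,0,7)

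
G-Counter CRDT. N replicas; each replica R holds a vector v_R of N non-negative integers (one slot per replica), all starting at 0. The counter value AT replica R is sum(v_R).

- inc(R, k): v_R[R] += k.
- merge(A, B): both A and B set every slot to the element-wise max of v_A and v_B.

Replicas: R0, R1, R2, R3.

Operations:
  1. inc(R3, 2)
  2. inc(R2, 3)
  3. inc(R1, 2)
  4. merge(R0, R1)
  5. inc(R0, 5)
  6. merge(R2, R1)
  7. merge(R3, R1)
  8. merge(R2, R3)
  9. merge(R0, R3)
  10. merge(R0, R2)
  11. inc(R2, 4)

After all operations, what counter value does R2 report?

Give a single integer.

Op 1: inc R3 by 2 -> R3=(0,0,0,2) value=2
Op 2: inc R2 by 3 -> R2=(0,0,3,0) value=3
Op 3: inc R1 by 2 -> R1=(0,2,0,0) value=2
Op 4: merge R0<->R1 -> R0=(0,2,0,0) R1=(0,2,0,0)
Op 5: inc R0 by 5 -> R0=(5,2,0,0) value=7
Op 6: merge R2<->R1 -> R2=(0,2,3,0) R1=(0,2,3,0)
Op 7: merge R3<->R1 -> R3=(0,2,3,2) R1=(0,2,3,2)
Op 8: merge R2<->R3 -> R2=(0,2,3,2) R3=(0,2,3,2)
Op 9: merge R0<->R3 -> R0=(5,2,3,2) R3=(5,2,3,2)
Op 10: merge R0<->R2 -> R0=(5,2,3,2) R2=(5,2,3,2)
Op 11: inc R2 by 4 -> R2=(5,2,7,2) value=16

Answer: 16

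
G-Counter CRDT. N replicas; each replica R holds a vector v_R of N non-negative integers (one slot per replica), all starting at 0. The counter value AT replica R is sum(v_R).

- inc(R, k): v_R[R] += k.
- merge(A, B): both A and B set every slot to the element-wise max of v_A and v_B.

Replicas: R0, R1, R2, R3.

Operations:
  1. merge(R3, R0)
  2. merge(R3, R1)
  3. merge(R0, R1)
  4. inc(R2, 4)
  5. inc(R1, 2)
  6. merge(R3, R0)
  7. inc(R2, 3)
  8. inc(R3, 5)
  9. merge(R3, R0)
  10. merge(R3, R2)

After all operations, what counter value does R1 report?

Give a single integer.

Op 1: merge R3<->R0 -> R3=(0,0,0,0) R0=(0,0,0,0)
Op 2: merge R3<->R1 -> R3=(0,0,0,0) R1=(0,0,0,0)
Op 3: merge R0<->R1 -> R0=(0,0,0,0) R1=(0,0,0,0)
Op 4: inc R2 by 4 -> R2=(0,0,4,0) value=4
Op 5: inc R1 by 2 -> R1=(0,2,0,0) value=2
Op 6: merge R3<->R0 -> R3=(0,0,0,0) R0=(0,0,0,0)
Op 7: inc R2 by 3 -> R2=(0,0,7,0) value=7
Op 8: inc R3 by 5 -> R3=(0,0,0,5) value=5
Op 9: merge R3<->R0 -> R3=(0,0,0,5) R0=(0,0,0,5)
Op 10: merge R3<->R2 -> R3=(0,0,7,5) R2=(0,0,7,5)

Answer: 2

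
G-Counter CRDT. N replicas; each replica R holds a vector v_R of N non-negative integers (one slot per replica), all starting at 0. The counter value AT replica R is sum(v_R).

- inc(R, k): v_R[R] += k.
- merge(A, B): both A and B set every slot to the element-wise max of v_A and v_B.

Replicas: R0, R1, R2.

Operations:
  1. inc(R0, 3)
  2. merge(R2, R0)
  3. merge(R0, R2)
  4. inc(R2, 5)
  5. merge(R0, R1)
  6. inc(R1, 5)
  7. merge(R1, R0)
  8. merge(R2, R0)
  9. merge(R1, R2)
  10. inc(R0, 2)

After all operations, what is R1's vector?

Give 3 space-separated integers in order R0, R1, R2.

Answer: 3 5 5

Derivation:
Op 1: inc R0 by 3 -> R0=(3,0,0) value=3
Op 2: merge R2<->R0 -> R2=(3,0,0) R0=(3,0,0)
Op 3: merge R0<->R2 -> R0=(3,0,0) R2=(3,0,0)
Op 4: inc R2 by 5 -> R2=(3,0,5) value=8
Op 5: merge R0<->R1 -> R0=(3,0,0) R1=(3,0,0)
Op 6: inc R1 by 5 -> R1=(3,5,0) value=8
Op 7: merge R1<->R0 -> R1=(3,5,0) R0=(3,5,0)
Op 8: merge R2<->R0 -> R2=(3,5,5) R0=(3,5,5)
Op 9: merge R1<->R2 -> R1=(3,5,5) R2=(3,5,5)
Op 10: inc R0 by 2 -> R0=(5,5,5) value=15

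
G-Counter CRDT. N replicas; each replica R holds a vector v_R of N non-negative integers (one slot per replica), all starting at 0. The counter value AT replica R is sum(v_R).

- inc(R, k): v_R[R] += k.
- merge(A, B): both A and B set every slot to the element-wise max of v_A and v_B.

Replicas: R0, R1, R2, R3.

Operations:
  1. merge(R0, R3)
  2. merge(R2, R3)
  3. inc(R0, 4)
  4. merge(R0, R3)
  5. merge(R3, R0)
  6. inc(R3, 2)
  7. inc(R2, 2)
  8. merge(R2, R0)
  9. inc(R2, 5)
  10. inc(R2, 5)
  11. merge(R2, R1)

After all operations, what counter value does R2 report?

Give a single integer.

Op 1: merge R0<->R3 -> R0=(0,0,0,0) R3=(0,0,0,0)
Op 2: merge R2<->R3 -> R2=(0,0,0,0) R3=(0,0,0,0)
Op 3: inc R0 by 4 -> R0=(4,0,0,0) value=4
Op 4: merge R0<->R3 -> R0=(4,0,0,0) R3=(4,0,0,0)
Op 5: merge R3<->R0 -> R3=(4,0,0,0) R0=(4,0,0,0)
Op 6: inc R3 by 2 -> R3=(4,0,0,2) value=6
Op 7: inc R2 by 2 -> R2=(0,0,2,0) value=2
Op 8: merge R2<->R0 -> R2=(4,0,2,0) R0=(4,0,2,0)
Op 9: inc R2 by 5 -> R2=(4,0,7,0) value=11
Op 10: inc R2 by 5 -> R2=(4,0,12,0) value=16
Op 11: merge R2<->R1 -> R2=(4,0,12,0) R1=(4,0,12,0)

Answer: 16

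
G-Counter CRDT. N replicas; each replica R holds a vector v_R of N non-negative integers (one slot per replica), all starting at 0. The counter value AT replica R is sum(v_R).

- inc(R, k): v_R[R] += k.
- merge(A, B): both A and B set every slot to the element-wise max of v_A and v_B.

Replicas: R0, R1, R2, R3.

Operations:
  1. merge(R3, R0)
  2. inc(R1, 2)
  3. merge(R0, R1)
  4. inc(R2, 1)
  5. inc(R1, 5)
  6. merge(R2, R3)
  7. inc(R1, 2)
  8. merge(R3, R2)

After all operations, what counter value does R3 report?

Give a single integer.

Op 1: merge R3<->R0 -> R3=(0,0,0,0) R0=(0,0,0,0)
Op 2: inc R1 by 2 -> R1=(0,2,0,0) value=2
Op 3: merge R0<->R1 -> R0=(0,2,0,0) R1=(0,2,0,0)
Op 4: inc R2 by 1 -> R2=(0,0,1,0) value=1
Op 5: inc R1 by 5 -> R1=(0,7,0,0) value=7
Op 6: merge R2<->R3 -> R2=(0,0,1,0) R3=(0,0,1,0)
Op 7: inc R1 by 2 -> R1=(0,9,0,0) value=9
Op 8: merge R3<->R2 -> R3=(0,0,1,0) R2=(0,0,1,0)

Answer: 1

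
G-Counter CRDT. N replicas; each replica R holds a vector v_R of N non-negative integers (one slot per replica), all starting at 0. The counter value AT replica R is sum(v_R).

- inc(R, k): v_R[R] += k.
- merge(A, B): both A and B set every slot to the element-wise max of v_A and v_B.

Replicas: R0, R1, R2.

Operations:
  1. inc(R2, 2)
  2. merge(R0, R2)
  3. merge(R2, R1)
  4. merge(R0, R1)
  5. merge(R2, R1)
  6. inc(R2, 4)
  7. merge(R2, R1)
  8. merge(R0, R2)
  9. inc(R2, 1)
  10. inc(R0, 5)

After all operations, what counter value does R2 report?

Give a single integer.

Op 1: inc R2 by 2 -> R2=(0,0,2) value=2
Op 2: merge R0<->R2 -> R0=(0,0,2) R2=(0,0,2)
Op 3: merge R2<->R1 -> R2=(0,0,2) R1=(0,0,2)
Op 4: merge R0<->R1 -> R0=(0,0,2) R1=(0,0,2)
Op 5: merge R2<->R1 -> R2=(0,0,2) R1=(0,0,2)
Op 6: inc R2 by 4 -> R2=(0,0,6) value=6
Op 7: merge R2<->R1 -> R2=(0,0,6) R1=(0,0,6)
Op 8: merge R0<->R2 -> R0=(0,0,6) R2=(0,0,6)
Op 9: inc R2 by 1 -> R2=(0,0,7) value=7
Op 10: inc R0 by 5 -> R0=(5,0,6) value=11

Answer: 7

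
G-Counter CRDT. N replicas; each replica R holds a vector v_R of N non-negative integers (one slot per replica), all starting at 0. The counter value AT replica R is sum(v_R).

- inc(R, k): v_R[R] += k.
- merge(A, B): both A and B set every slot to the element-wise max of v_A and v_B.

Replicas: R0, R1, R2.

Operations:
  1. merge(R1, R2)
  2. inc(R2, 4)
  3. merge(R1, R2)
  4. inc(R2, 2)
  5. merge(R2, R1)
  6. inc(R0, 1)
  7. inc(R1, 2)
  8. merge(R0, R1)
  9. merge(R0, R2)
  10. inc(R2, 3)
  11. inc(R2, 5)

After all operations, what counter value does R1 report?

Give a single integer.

Op 1: merge R1<->R2 -> R1=(0,0,0) R2=(0,0,0)
Op 2: inc R2 by 4 -> R2=(0,0,4) value=4
Op 3: merge R1<->R2 -> R1=(0,0,4) R2=(0,0,4)
Op 4: inc R2 by 2 -> R2=(0,0,6) value=6
Op 5: merge R2<->R1 -> R2=(0,0,6) R1=(0,0,6)
Op 6: inc R0 by 1 -> R0=(1,0,0) value=1
Op 7: inc R1 by 2 -> R1=(0,2,6) value=8
Op 8: merge R0<->R1 -> R0=(1,2,6) R1=(1,2,6)
Op 9: merge R0<->R2 -> R0=(1,2,6) R2=(1,2,6)
Op 10: inc R2 by 3 -> R2=(1,2,9) value=12
Op 11: inc R2 by 5 -> R2=(1,2,14) value=17

Answer: 9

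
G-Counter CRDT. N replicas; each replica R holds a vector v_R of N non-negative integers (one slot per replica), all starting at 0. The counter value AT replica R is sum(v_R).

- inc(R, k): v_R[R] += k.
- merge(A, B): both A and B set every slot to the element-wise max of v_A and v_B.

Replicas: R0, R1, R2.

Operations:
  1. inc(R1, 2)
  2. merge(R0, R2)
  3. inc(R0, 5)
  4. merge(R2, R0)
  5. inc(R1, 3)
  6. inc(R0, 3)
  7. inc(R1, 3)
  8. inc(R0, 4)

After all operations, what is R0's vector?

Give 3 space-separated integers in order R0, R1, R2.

Op 1: inc R1 by 2 -> R1=(0,2,0) value=2
Op 2: merge R0<->R2 -> R0=(0,0,0) R2=(0,0,0)
Op 3: inc R0 by 5 -> R0=(5,0,0) value=5
Op 4: merge R2<->R0 -> R2=(5,0,0) R0=(5,0,0)
Op 5: inc R1 by 3 -> R1=(0,5,0) value=5
Op 6: inc R0 by 3 -> R0=(8,0,0) value=8
Op 7: inc R1 by 3 -> R1=(0,8,0) value=8
Op 8: inc R0 by 4 -> R0=(12,0,0) value=12

Answer: 12 0 0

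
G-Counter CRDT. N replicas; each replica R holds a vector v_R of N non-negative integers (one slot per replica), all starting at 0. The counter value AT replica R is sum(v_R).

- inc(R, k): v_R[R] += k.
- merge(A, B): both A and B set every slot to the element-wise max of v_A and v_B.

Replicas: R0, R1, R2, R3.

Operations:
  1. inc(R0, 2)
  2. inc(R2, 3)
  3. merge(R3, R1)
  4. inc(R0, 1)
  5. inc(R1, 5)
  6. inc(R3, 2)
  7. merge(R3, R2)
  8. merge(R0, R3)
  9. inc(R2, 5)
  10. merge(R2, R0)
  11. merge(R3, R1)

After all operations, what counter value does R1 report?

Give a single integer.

Answer: 13

Derivation:
Op 1: inc R0 by 2 -> R0=(2,0,0,0) value=2
Op 2: inc R2 by 3 -> R2=(0,0,3,0) value=3
Op 3: merge R3<->R1 -> R3=(0,0,0,0) R1=(0,0,0,0)
Op 4: inc R0 by 1 -> R0=(3,0,0,0) value=3
Op 5: inc R1 by 5 -> R1=(0,5,0,0) value=5
Op 6: inc R3 by 2 -> R3=(0,0,0,2) value=2
Op 7: merge R3<->R2 -> R3=(0,0,3,2) R2=(0,0,3,2)
Op 8: merge R0<->R3 -> R0=(3,0,3,2) R3=(3,0,3,2)
Op 9: inc R2 by 5 -> R2=(0,0,8,2) value=10
Op 10: merge R2<->R0 -> R2=(3,0,8,2) R0=(3,0,8,2)
Op 11: merge R3<->R1 -> R3=(3,5,3,2) R1=(3,5,3,2)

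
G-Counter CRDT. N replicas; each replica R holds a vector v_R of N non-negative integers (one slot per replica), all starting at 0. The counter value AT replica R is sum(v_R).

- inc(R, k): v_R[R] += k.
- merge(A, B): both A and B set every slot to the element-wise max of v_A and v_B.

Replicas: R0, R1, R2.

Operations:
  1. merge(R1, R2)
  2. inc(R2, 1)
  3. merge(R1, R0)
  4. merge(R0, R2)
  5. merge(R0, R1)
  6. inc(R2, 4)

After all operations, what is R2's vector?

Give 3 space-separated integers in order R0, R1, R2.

Op 1: merge R1<->R2 -> R1=(0,0,0) R2=(0,0,0)
Op 2: inc R2 by 1 -> R2=(0,0,1) value=1
Op 3: merge R1<->R0 -> R1=(0,0,0) R0=(0,0,0)
Op 4: merge R0<->R2 -> R0=(0,0,1) R2=(0,0,1)
Op 5: merge R0<->R1 -> R0=(0,0,1) R1=(0,0,1)
Op 6: inc R2 by 4 -> R2=(0,0,5) value=5

Answer: 0 0 5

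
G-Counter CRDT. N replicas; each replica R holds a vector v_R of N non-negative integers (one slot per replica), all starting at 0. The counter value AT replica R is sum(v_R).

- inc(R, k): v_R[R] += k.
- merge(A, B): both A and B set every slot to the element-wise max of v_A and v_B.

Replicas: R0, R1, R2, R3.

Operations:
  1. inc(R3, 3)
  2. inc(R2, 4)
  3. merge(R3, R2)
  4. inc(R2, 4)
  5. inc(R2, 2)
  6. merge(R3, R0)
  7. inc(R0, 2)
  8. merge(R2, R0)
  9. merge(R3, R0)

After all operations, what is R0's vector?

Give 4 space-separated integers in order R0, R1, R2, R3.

Op 1: inc R3 by 3 -> R3=(0,0,0,3) value=3
Op 2: inc R2 by 4 -> R2=(0,0,4,0) value=4
Op 3: merge R3<->R2 -> R3=(0,0,4,3) R2=(0,0,4,3)
Op 4: inc R2 by 4 -> R2=(0,0,8,3) value=11
Op 5: inc R2 by 2 -> R2=(0,0,10,3) value=13
Op 6: merge R3<->R0 -> R3=(0,0,4,3) R0=(0,0,4,3)
Op 7: inc R0 by 2 -> R0=(2,0,4,3) value=9
Op 8: merge R2<->R0 -> R2=(2,0,10,3) R0=(2,0,10,3)
Op 9: merge R3<->R0 -> R3=(2,0,10,3) R0=(2,0,10,3)

Answer: 2 0 10 3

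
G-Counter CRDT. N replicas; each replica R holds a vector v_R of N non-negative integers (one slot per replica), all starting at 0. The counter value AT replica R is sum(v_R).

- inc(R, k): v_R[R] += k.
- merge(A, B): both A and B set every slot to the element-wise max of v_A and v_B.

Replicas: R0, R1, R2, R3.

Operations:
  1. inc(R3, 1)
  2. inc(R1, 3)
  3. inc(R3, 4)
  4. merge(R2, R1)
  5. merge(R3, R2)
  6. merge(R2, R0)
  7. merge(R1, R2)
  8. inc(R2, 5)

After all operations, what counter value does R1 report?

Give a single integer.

Op 1: inc R3 by 1 -> R3=(0,0,0,1) value=1
Op 2: inc R1 by 3 -> R1=(0,3,0,0) value=3
Op 3: inc R3 by 4 -> R3=(0,0,0,5) value=5
Op 4: merge R2<->R1 -> R2=(0,3,0,0) R1=(0,3,0,0)
Op 5: merge R3<->R2 -> R3=(0,3,0,5) R2=(0,3,0,5)
Op 6: merge R2<->R0 -> R2=(0,3,0,5) R0=(0,3,0,5)
Op 7: merge R1<->R2 -> R1=(0,3,0,5) R2=(0,3,0,5)
Op 8: inc R2 by 5 -> R2=(0,3,5,5) value=13

Answer: 8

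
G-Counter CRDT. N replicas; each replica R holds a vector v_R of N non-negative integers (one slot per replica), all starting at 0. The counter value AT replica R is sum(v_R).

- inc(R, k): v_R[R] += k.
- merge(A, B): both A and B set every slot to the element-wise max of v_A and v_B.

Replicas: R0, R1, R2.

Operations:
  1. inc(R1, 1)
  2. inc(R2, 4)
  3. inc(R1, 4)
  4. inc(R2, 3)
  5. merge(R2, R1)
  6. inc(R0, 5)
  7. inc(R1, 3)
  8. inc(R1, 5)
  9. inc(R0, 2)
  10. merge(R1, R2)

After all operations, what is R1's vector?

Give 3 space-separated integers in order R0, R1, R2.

Answer: 0 13 7

Derivation:
Op 1: inc R1 by 1 -> R1=(0,1,0) value=1
Op 2: inc R2 by 4 -> R2=(0,0,4) value=4
Op 3: inc R1 by 4 -> R1=(0,5,0) value=5
Op 4: inc R2 by 3 -> R2=(0,0,7) value=7
Op 5: merge R2<->R1 -> R2=(0,5,7) R1=(0,5,7)
Op 6: inc R0 by 5 -> R0=(5,0,0) value=5
Op 7: inc R1 by 3 -> R1=(0,8,7) value=15
Op 8: inc R1 by 5 -> R1=(0,13,7) value=20
Op 9: inc R0 by 2 -> R0=(7,0,0) value=7
Op 10: merge R1<->R2 -> R1=(0,13,7) R2=(0,13,7)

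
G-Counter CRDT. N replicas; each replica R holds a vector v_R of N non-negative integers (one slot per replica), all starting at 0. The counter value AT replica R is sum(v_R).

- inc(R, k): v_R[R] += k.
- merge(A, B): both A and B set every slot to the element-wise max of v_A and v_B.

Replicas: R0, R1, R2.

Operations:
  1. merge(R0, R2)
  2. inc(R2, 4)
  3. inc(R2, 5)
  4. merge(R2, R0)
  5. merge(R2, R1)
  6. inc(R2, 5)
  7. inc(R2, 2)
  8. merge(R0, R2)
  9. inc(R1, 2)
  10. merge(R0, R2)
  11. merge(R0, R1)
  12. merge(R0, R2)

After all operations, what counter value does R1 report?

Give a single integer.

Answer: 18

Derivation:
Op 1: merge R0<->R2 -> R0=(0,0,0) R2=(0,0,0)
Op 2: inc R2 by 4 -> R2=(0,0,4) value=4
Op 3: inc R2 by 5 -> R2=(0,0,9) value=9
Op 4: merge R2<->R0 -> R2=(0,0,9) R0=(0,0,9)
Op 5: merge R2<->R1 -> R2=(0,0,9) R1=(0,0,9)
Op 6: inc R2 by 5 -> R2=(0,0,14) value=14
Op 7: inc R2 by 2 -> R2=(0,0,16) value=16
Op 8: merge R0<->R2 -> R0=(0,0,16) R2=(0,0,16)
Op 9: inc R1 by 2 -> R1=(0,2,9) value=11
Op 10: merge R0<->R2 -> R0=(0,0,16) R2=(0,0,16)
Op 11: merge R0<->R1 -> R0=(0,2,16) R1=(0,2,16)
Op 12: merge R0<->R2 -> R0=(0,2,16) R2=(0,2,16)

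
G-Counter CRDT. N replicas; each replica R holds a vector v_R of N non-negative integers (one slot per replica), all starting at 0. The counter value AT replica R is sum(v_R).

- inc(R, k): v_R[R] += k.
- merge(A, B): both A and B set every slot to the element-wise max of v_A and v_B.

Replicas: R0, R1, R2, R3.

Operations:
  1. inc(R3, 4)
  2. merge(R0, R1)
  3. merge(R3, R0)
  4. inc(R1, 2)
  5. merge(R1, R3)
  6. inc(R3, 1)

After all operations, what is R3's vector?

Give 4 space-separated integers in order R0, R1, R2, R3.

Answer: 0 2 0 5

Derivation:
Op 1: inc R3 by 4 -> R3=(0,0,0,4) value=4
Op 2: merge R0<->R1 -> R0=(0,0,0,0) R1=(0,0,0,0)
Op 3: merge R3<->R0 -> R3=(0,0,0,4) R0=(0,0,0,4)
Op 4: inc R1 by 2 -> R1=(0,2,0,0) value=2
Op 5: merge R1<->R3 -> R1=(0,2,0,4) R3=(0,2,0,4)
Op 6: inc R3 by 1 -> R3=(0,2,0,5) value=7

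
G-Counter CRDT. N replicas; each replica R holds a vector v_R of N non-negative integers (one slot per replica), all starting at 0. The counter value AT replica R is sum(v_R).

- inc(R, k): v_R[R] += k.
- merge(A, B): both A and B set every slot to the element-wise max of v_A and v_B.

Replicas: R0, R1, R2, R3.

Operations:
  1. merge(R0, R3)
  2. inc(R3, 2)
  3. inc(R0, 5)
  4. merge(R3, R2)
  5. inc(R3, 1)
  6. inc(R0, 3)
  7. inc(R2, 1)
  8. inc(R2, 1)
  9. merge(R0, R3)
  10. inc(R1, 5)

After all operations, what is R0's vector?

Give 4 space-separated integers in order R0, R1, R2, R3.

Op 1: merge R0<->R3 -> R0=(0,0,0,0) R3=(0,0,0,0)
Op 2: inc R3 by 2 -> R3=(0,0,0,2) value=2
Op 3: inc R0 by 5 -> R0=(5,0,0,0) value=5
Op 4: merge R3<->R2 -> R3=(0,0,0,2) R2=(0,0,0,2)
Op 5: inc R3 by 1 -> R3=(0,0,0,3) value=3
Op 6: inc R0 by 3 -> R0=(8,0,0,0) value=8
Op 7: inc R2 by 1 -> R2=(0,0,1,2) value=3
Op 8: inc R2 by 1 -> R2=(0,0,2,2) value=4
Op 9: merge R0<->R3 -> R0=(8,0,0,3) R3=(8,0,0,3)
Op 10: inc R1 by 5 -> R1=(0,5,0,0) value=5

Answer: 8 0 0 3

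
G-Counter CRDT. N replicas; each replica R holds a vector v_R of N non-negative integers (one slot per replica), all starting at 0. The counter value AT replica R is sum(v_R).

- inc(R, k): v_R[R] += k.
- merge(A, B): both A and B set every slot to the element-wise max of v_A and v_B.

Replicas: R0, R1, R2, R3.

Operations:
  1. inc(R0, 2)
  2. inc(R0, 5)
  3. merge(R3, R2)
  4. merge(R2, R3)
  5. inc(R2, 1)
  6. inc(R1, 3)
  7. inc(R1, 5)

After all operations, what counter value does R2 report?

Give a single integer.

Answer: 1

Derivation:
Op 1: inc R0 by 2 -> R0=(2,0,0,0) value=2
Op 2: inc R0 by 5 -> R0=(7,0,0,0) value=7
Op 3: merge R3<->R2 -> R3=(0,0,0,0) R2=(0,0,0,0)
Op 4: merge R2<->R3 -> R2=(0,0,0,0) R3=(0,0,0,0)
Op 5: inc R2 by 1 -> R2=(0,0,1,0) value=1
Op 6: inc R1 by 3 -> R1=(0,3,0,0) value=3
Op 7: inc R1 by 5 -> R1=(0,8,0,0) value=8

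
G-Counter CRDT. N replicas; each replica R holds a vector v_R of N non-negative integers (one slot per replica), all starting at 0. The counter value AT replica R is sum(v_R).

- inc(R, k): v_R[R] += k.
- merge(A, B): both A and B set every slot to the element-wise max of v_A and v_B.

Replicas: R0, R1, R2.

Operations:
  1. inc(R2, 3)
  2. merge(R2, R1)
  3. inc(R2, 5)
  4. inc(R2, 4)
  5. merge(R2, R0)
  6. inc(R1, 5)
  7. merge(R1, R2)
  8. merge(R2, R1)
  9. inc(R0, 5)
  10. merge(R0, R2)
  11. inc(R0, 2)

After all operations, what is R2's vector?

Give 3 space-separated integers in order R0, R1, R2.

Op 1: inc R2 by 3 -> R2=(0,0,3) value=3
Op 2: merge R2<->R1 -> R2=(0,0,3) R1=(0,0,3)
Op 3: inc R2 by 5 -> R2=(0,0,8) value=8
Op 4: inc R2 by 4 -> R2=(0,0,12) value=12
Op 5: merge R2<->R0 -> R2=(0,0,12) R0=(0,0,12)
Op 6: inc R1 by 5 -> R1=(0,5,3) value=8
Op 7: merge R1<->R2 -> R1=(0,5,12) R2=(0,5,12)
Op 8: merge R2<->R1 -> R2=(0,5,12) R1=(0,5,12)
Op 9: inc R0 by 5 -> R0=(5,0,12) value=17
Op 10: merge R0<->R2 -> R0=(5,5,12) R2=(5,5,12)
Op 11: inc R0 by 2 -> R0=(7,5,12) value=24

Answer: 5 5 12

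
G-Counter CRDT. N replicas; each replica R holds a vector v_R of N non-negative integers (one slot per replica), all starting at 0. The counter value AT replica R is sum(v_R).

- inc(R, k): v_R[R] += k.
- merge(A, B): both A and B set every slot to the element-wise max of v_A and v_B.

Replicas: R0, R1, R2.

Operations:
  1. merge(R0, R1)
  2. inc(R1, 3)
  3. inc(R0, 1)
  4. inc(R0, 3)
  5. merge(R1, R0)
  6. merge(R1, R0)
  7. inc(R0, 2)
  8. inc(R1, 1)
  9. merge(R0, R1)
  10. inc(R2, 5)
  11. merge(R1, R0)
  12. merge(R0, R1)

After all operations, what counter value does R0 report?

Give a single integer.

Op 1: merge R0<->R1 -> R0=(0,0,0) R1=(0,0,0)
Op 2: inc R1 by 3 -> R1=(0,3,0) value=3
Op 3: inc R0 by 1 -> R0=(1,0,0) value=1
Op 4: inc R0 by 3 -> R0=(4,0,0) value=4
Op 5: merge R1<->R0 -> R1=(4,3,0) R0=(4,3,0)
Op 6: merge R1<->R0 -> R1=(4,3,0) R0=(4,3,0)
Op 7: inc R0 by 2 -> R0=(6,3,0) value=9
Op 8: inc R1 by 1 -> R1=(4,4,0) value=8
Op 9: merge R0<->R1 -> R0=(6,4,0) R1=(6,4,0)
Op 10: inc R2 by 5 -> R2=(0,0,5) value=5
Op 11: merge R1<->R0 -> R1=(6,4,0) R0=(6,4,0)
Op 12: merge R0<->R1 -> R0=(6,4,0) R1=(6,4,0)

Answer: 10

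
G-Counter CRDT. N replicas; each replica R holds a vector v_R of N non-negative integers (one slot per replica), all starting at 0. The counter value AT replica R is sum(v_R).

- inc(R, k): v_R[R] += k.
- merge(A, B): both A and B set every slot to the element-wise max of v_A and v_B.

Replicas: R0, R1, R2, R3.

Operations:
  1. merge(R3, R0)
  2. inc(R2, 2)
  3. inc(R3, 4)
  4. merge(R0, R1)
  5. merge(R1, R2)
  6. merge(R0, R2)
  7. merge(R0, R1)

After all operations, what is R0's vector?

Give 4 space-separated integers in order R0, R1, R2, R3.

Op 1: merge R3<->R0 -> R3=(0,0,0,0) R0=(0,0,0,0)
Op 2: inc R2 by 2 -> R2=(0,0,2,0) value=2
Op 3: inc R3 by 4 -> R3=(0,0,0,4) value=4
Op 4: merge R0<->R1 -> R0=(0,0,0,0) R1=(0,0,0,0)
Op 5: merge R1<->R2 -> R1=(0,0,2,0) R2=(0,0,2,0)
Op 6: merge R0<->R2 -> R0=(0,0,2,0) R2=(0,0,2,0)
Op 7: merge R0<->R1 -> R0=(0,0,2,0) R1=(0,0,2,0)

Answer: 0 0 2 0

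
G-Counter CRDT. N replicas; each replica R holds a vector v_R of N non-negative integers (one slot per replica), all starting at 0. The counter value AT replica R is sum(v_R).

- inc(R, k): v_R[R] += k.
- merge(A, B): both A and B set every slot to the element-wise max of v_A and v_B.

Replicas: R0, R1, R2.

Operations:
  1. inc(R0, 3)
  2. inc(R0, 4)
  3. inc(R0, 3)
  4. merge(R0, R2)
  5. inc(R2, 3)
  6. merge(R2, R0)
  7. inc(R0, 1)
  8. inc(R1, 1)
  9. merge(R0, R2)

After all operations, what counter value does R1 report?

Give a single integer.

Answer: 1

Derivation:
Op 1: inc R0 by 3 -> R0=(3,0,0) value=3
Op 2: inc R0 by 4 -> R0=(7,0,0) value=7
Op 3: inc R0 by 3 -> R0=(10,0,0) value=10
Op 4: merge R0<->R2 -> R0=(10,0,0) R2=(10,0,0)
Op 5: inc R2 by 3 -> R2=(10,0,3) value=13
Op 6: merge R2<->R0 -> R2=(10,0,3) R0=(10,0,3)
Op 7: inc R0 by 1 -> R0=(11,0,3) value=14
Op 8: inc R1 by 1 -> R1=(0,1,0) value=1
Op 9: merge R0<->R2 -> R0=(11,0,3) R2=(11,0,3)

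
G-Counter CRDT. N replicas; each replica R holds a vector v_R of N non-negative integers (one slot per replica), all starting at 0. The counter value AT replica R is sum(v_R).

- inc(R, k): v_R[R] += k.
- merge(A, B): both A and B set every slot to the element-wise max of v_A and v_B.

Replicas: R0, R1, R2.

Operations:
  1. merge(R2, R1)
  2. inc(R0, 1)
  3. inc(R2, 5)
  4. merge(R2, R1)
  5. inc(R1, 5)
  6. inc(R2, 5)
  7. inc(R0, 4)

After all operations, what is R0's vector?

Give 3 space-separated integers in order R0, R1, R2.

Answer: 5 0 0

Derivation:
Op 1: merge R2<->R1 -> R2=(0,0,0) R1=(0,0,0)
Op 2: inc R0 by 1 -> R0=(1,0,0) value=1
Op 3: inc R2 by 5 -> R2=(0,0,5) value=5
Op 4: merge R2<->R1 -> R2=(0,0,5) R1=(0,0,5)
Op 5: inc R1 by 5 -> R1=(0,5,5) value=10
Op 6: inc R2 by 5 -> R2=(0,0,10) value=10
Op 7: inc R0 by 4 -> R0=(5,0,0) value=5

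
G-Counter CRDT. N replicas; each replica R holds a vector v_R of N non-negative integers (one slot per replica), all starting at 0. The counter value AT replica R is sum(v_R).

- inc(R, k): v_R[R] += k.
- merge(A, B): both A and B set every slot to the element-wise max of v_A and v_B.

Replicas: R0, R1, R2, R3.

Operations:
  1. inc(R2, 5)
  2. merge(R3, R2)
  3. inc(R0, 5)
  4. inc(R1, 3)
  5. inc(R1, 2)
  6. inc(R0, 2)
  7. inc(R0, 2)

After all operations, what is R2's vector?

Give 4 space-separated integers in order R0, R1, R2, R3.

Op 1: inc R2 by 5 -> R2=(0,0,5,0) value=5
Op 2: merge R3<->R2 -> R3=(0,0,5,0) R2=(0,0,5,0)
Op 3: inc R0 by 5 -> R0=(5,0,0,0) value=5
Op 4: inc R1 by 3 -> R1=(0,3,0,0) value=3
Op 5: inc R1 by 2 -> R1=(0,5,0,0) value=5
Op 6: inc R0 by 2 -> R0=(7,0,0,0) value=7
Op 7: inc R0 by 2 -> R0=(9,0,0,0) value=9

Answer: 0 0 5 0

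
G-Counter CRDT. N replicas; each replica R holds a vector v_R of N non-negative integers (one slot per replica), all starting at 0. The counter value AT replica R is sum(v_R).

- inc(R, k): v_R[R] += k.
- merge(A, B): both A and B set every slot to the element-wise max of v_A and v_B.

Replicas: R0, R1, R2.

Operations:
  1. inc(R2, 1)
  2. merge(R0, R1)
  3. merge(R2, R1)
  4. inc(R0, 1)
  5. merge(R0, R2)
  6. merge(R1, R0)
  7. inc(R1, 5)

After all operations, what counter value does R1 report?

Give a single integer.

Op 1: inc R2 by 1 -> R2=(0,0,1) value=1
Op 2: merge R0<->R1 -> R0=(0,0,0) R1=(0,0,0)
Op 3: merge R2<->R1 -> R2=(0,0,1) R1=(0,0,1)
Op 4: inc R0 by 1 -> R0=(1,0,0) value=1
Op 5: merge R0<->R2 -> R0=(1,0,1) R2=(1,0,1)
Op 6: merge R1<->R0 -> R1=(1,0,1) R0=(1,0,1)
Op 7: inc R1 by 5 -> R1=(1,5,1) value=7

Answer: 7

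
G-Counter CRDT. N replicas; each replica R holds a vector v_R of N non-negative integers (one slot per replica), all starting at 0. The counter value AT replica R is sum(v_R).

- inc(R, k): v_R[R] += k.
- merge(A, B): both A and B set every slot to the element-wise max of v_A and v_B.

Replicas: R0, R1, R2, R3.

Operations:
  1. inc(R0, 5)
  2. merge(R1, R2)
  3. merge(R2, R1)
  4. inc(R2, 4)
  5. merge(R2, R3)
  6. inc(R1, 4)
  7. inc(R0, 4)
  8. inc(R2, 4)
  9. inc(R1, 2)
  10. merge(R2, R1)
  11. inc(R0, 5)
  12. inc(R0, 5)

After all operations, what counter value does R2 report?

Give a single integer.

Answer: 14

Derivation:
Op 1: inc R0 by 5 -> R0=(5,0,0,0) value=5
Op 2: merge R1<->R2 -> R1=(0,0,0,0) R2=(0,0,0,0)
Op 3: merge R2<->R1 -> R2=(0,0,0,0) R1=(0,0,0,0)
Op 4: inc R2 by 4 -> R2=(0,0,4,0) value=4
Op 5: merge R2<->R3 -> R2=(0,0,4,0) R3=(0,0,4,0)
Op 6: inc R1 by 4 -> R1=(0,4,0,0) value=4
Op 7: inc R0 by 4 -> R0=(9,0,0,0) value=9
Op 8: inc R2 by 4 -> R2=(0,0,8,0) value=8
Op 9: inc R1 by 2 -> R1=(0,6,0,0) value=6
Op 10: merge R2<->R1 -> R2=(0,6,8,0) R1=(0,6,8,0)
Op 11: inc R0 by 5 -> R0=(14,0,0,0) value=14
Op 12: inc R0 by 5 -> R0=(19,0,0,0) value=19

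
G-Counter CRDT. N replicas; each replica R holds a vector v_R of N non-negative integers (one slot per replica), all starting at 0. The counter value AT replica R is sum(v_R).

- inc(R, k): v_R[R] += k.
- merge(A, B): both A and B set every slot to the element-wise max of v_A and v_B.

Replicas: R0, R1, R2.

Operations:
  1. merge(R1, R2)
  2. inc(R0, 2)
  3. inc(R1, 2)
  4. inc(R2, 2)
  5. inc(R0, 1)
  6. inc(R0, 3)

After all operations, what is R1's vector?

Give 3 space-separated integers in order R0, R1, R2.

Op 1: merge R1<->R2 -> R1=(0,0,0) R2=(0,0,0)
Op 2: inc R0 by 2 -> R0=(2,0,0) value=2
Op 3: inc R1 by 2 -> R1=(0,2,0) value=2
Op 4: inc R2 by 2 -> R2=(0,0,2) value=2
Op 5: inc R0 by 1 -> R0=(3,0,0) value=3
Op 6: inc R0 by 3 -> R0=(6,0,0) value=6

Answer: 0 2 0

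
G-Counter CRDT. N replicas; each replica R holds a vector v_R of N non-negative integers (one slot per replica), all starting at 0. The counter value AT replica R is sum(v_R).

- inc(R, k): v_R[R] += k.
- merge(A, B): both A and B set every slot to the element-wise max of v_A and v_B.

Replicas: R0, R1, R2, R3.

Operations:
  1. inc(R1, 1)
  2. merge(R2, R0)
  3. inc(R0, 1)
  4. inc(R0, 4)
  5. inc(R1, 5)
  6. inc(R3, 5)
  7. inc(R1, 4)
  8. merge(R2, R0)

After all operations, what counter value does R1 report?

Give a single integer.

Answer: 10

Derivation:
Op 1: inc R1 by 1 -> R1=(0,1,0,0) value=1
Op 2: merge R2<->R0 -> R2=(0,0,0,0) R0=(0,0,0,0)
Op 3: inc R0 by 1 -> R0=(1,0,0,0) value=1
Op 4: inc R0 by 4 -> R0=(5,0,0,0) value=5
Op 5: inc R1 by 5 -> R1=(0,6,0,0) value=6
Op 6: inc R3 by 5 -> R3=(0,0,0,5) value=5
Op 7: inc R1 by 4 -> R1=(0,10,0,0) value=10
Op 8: merge R2<->R0 -> R2=(5,0,0,0) R0=(5,0,0,0)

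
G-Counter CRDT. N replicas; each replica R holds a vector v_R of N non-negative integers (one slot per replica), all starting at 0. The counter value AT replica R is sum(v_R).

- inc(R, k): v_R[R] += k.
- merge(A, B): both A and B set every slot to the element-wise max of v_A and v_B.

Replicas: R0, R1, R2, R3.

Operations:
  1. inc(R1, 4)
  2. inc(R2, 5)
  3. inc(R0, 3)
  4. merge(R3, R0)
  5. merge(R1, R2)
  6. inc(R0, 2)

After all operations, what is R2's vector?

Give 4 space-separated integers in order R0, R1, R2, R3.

Op 1: inc R1 by 4 -> R1=(0,4,0,0) value=4
Op 2: inc R2 by 5 -> R2=(0,0,5,0) value=5
Op 3: inc R0 by 3 -> R0=(3,0,0,0) value=3
Op 4: merge R3<->R0 -> R3=(3,0,0,0) R0=(3,0,0,0)
Op 5: merge R1<->R2 -> R1=(0,4,5,0) R2=(0,4,5,0)
Op 6: inc R0 by 2 -> R0=(5,0,0,0) value=5

Answer: 0 4 5 0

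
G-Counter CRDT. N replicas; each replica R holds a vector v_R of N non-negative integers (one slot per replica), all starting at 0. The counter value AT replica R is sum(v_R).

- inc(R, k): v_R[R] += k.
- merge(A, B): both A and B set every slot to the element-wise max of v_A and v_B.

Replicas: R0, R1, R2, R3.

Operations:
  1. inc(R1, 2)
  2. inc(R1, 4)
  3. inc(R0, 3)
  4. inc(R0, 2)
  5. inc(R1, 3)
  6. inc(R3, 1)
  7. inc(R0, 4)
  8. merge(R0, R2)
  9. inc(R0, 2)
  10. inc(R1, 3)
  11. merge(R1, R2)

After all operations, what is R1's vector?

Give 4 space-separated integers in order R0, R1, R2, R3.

Answer: 9 12 0 0

Derivation:
Op 1: inc R1 by 2 -> R1=(0,2,0,0) value=2
Op 2: inc R1 by 4 -> R1=(0,6,0,0) value=6
Op 3: inc R0 by 3 -> R0=(3,0,0,0) value=3
Op 4: inc R0 by 2 -> R0=(5,0,0,0) value=5
Op 5: inc R1 by 3 -> R1=(0,9,0,0) value=9
Op 6: inc R3 by 1 -> R3=(0,0,0,1) value=1
Op 7: inc R0 by 4 -> R0=(9,0,0,0) value=9
Op 8: merge R0<->R2 -> R0=(9,0,0,0) R2=(9,0,0,0)
Op 9: inc R0 by 2 -> R0=(11,0,0,0) value=11
Op 10: inc R1 by 3 -> R1=(0,12,0,0) value=12
Op 11: merge R1<->R2 -> R1=(9,12,0,0) R2=(9,12,0,0)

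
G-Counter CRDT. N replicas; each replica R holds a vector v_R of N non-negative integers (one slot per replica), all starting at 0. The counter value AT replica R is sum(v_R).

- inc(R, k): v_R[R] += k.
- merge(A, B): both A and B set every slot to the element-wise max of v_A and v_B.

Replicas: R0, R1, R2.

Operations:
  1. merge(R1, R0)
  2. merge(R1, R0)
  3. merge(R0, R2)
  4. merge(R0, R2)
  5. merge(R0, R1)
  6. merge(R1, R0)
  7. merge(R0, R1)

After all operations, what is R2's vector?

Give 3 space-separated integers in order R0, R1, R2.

Answer: 0 0 0

Derivation:
Op 1: merge R1<->R0 -> R1=(0,0,0) R0=(0,0,0)
Op 2: merge R1<->R0 -> R1=(0,0,0) R0=(0,0,0)
Op 3: merge R0<->R2 -> R0=(0,0,0) R2=(0,0,0)
Op 4: merge R0<->R2 -> R0=(0,0,0) R2=(0,0,0)
Op 5: merge R0<->R1 -> R0=(0,0,0) R1=(0,0,0)
Op 6: merge R1<->R0 -> R1=(0,0,0) R0=(0,0,0)
Op 7: merge R0<->R1 -> R0=(0,0,0) R1=(0,0,0)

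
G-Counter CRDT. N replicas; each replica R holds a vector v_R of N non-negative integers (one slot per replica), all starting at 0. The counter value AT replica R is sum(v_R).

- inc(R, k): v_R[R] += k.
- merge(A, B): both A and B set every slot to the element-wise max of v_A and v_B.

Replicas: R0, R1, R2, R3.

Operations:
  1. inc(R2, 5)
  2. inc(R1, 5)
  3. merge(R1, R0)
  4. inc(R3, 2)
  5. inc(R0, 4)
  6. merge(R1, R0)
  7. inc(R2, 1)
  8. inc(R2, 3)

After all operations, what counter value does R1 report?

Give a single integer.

Op 1: inc R2 by 5 -> R2=(0,0,5,0) value=5
Op 2: inc R1 by 5 -> R1=(0,5,0,0) value=5
Op 3: merge R1<->R0 -> R1=(0,5,0,0) R0=(0,5,0,0)
Op 4: inc R3 by 2 -> R3=(0,0,0,2) value=2
Op 5: inc R0 by 4 -> R0=(4,5,0,0) value=9
Op 6: merge R1<->R0 -> R1=(4,5,0,0) R0=(4,5,0,0)
Op 7: inc R2 by 1 -> R2=(0,0,6,0) value=6
Op 8: inc R2 by 3 -> R2=(0,0,9,0) value=9

Answer: 9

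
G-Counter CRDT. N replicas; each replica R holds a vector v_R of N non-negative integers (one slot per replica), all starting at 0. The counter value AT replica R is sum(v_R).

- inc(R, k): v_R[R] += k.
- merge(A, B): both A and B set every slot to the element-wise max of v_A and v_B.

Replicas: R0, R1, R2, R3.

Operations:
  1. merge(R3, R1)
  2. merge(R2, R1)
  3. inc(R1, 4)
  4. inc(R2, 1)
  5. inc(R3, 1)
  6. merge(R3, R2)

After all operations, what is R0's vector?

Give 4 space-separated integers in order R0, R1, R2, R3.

Answer: 0 0 0 0

Derivation:
Op 1: merge R3<->R1 -> R3=(0,0,0,0) R1=(0,0,0,0)
Op 2: merge R2<->R1 -> R2=(0,0,0,0) R1=(0,0,0,0)
Op 3: inc R1 by 4 -> R1=(0,4,0,0) value=4
Op 4: inc R2 by 1 -> R2=(0,0,1,0) value=1
Op 5: inc R3 by 1 -> R3=(0,0,0,1) value=1
Op 6: merge R3<->R2 -> R3=(0,0,1,1) R2=(0,0,1,1)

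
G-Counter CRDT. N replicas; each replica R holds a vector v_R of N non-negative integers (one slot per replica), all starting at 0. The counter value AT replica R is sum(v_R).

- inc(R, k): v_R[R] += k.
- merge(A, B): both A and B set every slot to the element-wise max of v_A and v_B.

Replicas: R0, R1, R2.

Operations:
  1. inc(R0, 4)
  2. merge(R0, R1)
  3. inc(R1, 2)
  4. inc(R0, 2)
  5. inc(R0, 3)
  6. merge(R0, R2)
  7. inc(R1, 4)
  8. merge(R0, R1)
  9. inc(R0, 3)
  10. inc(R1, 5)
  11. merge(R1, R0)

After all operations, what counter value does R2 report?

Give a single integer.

Op 1: inc R0 by 4 -> R0=(4,0,0) value=4
Op 2: merge R0<->R1 -> R0=(4,0,0) R1=(4,0,0)
Op 3: inc R1 by 2 -> R1=(4,2,0) value=6
Op 4: inc R0 by 2 -> R0=(6,0,0) value=6
Op 5: inc R0 by 3 -> R0=(9,0,0) value=9
Op 6: merge R0<->R2 -> R0=(9,0,0) R2=(9,0,0)
Op 7: inc R1 by 4 -> R1=(4,6,0) value=10
Op 8: merge R0<->R1 -> R0=(9,6,0) R1=(9,6,0)
Op 9: inc R0 by 3 -> R0=(12,6,0) value=18
Op 10: inc R1 by 5 -> R1=(9,11,0) value=20
Op 11: merge R1<->R0 -> R1=(12,11,0) R0=(12,11,0)

Answer: 9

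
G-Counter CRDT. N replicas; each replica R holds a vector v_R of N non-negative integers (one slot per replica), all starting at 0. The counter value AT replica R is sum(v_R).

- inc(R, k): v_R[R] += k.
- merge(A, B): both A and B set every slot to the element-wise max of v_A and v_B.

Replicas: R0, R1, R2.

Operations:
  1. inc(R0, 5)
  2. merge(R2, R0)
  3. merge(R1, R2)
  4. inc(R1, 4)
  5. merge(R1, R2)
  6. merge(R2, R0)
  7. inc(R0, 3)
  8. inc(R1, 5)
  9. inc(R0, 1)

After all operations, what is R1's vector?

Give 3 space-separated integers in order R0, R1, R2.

Answer: 5 9 0

Derivation:
Op 1: inc R0 by 5 -> R0=(5,0,0) value=5
Op 2: merge R2<->R0 -> R2=(5,0,0) R0=(5,0,0)
Op 3: merge R1<->R2 -> R1=(5,0,0) R2=(5,0,0)
Op 4: inc R1 by 4 -> R1=(5,4,0) value=9
Op 5: merge R1<->R2 -> R1=(5,4,0) R2=(5,4,0)
Op 6: merge R2<->R0 -> R2=(5,4,0) R0=(5,4,0)
Op 7: inc R0 by 3 -> R0=(8,4,0) value=12
Op 8: inc R1 by 5 -> R1=(5,9,0) value=14
Op 9: inc R0 by 1 -> R0=(9,4,0) value=13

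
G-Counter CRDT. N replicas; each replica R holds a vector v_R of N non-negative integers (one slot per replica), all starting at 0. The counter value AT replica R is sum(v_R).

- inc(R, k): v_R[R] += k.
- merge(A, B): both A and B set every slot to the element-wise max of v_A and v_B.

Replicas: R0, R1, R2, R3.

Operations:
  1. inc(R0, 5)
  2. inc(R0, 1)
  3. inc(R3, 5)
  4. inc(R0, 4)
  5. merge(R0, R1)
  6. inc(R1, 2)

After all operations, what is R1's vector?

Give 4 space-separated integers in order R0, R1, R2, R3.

Answer: 10 2 0 0

Derivation:
Op 1: inc R0 by 5 -> R0=(5,0,0,0) value=5
Op 2: inc R0 by 1 -> R0=(6,0,0,0) value=6
Op 3: inc R3 by 5 -> R3=(0,0,0,5) value=5
Op 4: inc R0 by 4 -> R0=(10,0,0,0) value=10
Op 5: merge R0<->R1 -> R0=(10,0,0,0) R1=(10,0,0,0)
Op 6: inc R1 by 2 -> R1=(10,2,0,0) value=12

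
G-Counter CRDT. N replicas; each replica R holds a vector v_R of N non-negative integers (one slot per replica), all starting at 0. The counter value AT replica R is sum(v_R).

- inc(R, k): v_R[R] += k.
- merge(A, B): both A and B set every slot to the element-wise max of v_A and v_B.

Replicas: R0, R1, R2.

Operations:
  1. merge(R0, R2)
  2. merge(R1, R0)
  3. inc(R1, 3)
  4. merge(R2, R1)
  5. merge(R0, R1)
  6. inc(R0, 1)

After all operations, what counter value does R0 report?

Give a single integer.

Answer: 4

Derivation:
Op 1: merge R0<->R2 -> R0=(0,0,0) R2=(0,0,0)
Op 2: merge R1<->R0 -> R1=(0,0,0) R0=(0,0,0)
Op 3: inc R1 by 3 -> R1=(0,3,0) value=3
Op 4: merge R2<->R1 -> R2=(0,3,0) R1=(0,3,0)
Op 5: merge R0<->R1 -> R0=(0,3,0) R1=(0,3,0)
Op 6: inc R0 by 1 -> R0=(1,3,0) value=4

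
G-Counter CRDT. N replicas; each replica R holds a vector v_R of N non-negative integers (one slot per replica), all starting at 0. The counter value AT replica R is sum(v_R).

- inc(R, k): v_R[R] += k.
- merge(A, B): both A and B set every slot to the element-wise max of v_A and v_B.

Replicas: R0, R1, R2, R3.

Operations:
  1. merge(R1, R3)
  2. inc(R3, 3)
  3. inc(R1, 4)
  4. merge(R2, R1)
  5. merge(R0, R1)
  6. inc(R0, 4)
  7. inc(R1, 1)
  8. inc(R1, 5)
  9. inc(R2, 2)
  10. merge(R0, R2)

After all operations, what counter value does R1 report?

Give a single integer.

Answer: 10

Derivation:
Op 1: merge R1<->R3 -> R1=(0,0,0,0) R3=(0,0,0,0)
Op 2: inc R3 by 3 -> R3=(0,0,0,3) value=3
Op 3: inc R1 by 4 -> R1=(0,4,0,0) value=4
Op 4: merge R2<->R1 -> R2=(0,4,0,0) R1=(0,4,0,0)
Op 5: merge R0<->R1 -> R0=(0,4,0,0) R1=(0,4,0,0)
Op 6: inc R0 by 4 -> R0=(4,4,0,0) value=8
Op 7: inc R1 by 1 -> R1=(0,5,0,0) value=5
Op 8: inc R1 by 5 -> R1=(0,10,0,0) value=10
Op 9: inc R2 by 2 -> R2=(0,4,2,0) value=6
Op 10: merge R0<->R2 -> R0=(4,4,2,0) R2=(4,4,2,0)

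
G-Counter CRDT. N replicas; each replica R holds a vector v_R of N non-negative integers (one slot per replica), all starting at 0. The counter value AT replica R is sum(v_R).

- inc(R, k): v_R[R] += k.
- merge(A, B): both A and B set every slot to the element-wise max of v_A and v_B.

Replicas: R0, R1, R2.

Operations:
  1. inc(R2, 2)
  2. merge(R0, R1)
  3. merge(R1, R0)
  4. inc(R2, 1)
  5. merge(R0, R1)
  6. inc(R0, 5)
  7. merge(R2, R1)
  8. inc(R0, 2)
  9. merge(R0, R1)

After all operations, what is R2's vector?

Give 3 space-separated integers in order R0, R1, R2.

Op 1: inc R2 by 2 -> R2=(0,0,2) value=2
Op 2: merge R0<->R1 -> R0=(0,0,0) R1=(0,0,0)
Op 3: merge R1<->R0 -> R1=(0,0,0) R0=(0,0,0)
Op 4: inc R2 by 1 -> R2=(0,0,3) value=3
Op 5: merge R0<->R1 -> R0=(0,0,0) R1=(0,0,0)
Op 6: inc R0 by 5 -> R0=(5,0,0) value=5
Op 7: merge R2<->R1 -> R2=(0,0,3) R1=(0,0,3)
Op 8: inc R0 by 2 -> R0=(7,0,0) value=7
Op 9: merge R0<->R1 -> R0=(7,0,3) R1=(7,0,3)

Answer: 0 0 3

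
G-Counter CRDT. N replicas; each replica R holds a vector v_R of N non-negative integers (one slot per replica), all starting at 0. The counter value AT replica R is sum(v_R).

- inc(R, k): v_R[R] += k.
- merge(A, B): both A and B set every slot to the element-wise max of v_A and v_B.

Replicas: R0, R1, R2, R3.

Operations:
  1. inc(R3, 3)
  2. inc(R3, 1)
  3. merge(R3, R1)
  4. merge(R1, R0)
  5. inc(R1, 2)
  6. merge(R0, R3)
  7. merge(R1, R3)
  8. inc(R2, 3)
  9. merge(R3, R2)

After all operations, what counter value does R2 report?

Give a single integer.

Answer: 9

Derivation:
Op 1: inc R3 by 3 -> R3=(0,0,0,3) value=3
Op 2: inc R3 by 1 -> R3=(0,0,0,4) value=4
Op 3: merge R3<->R1 -> R3=(0,0,0,4) R1=(0,0,0,4)
Op 4: merge R1<->R0 -> R1=(0,0,0,4) R0=(0,0,0,4)
Op 5: inc R1 by 2 -> R1=(0,2,0,4) value=6
Op 6: merge R0<->R3 -> R0=(0,0,0,4) R3=(0,0,0,4)
Op 7: merge R1<->R3 -> R1=(0,2,0,4) R3=(0,2,0,4)
Op 8: inc R2 by 3 -> R2=(0,0,3,0) value=3
Op 9: merge R3<->R2 -> R3=(0,2,3,4) R2=(0,2,3,4)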